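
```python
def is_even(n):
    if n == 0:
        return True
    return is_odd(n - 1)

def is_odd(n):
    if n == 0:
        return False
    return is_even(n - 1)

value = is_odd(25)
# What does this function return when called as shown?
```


is_odd(25)
= is_even(24)
= is_odd(23)
= is_even(22)
= is_odd(21)
= is_even(20)
= is_odd(19)
= is_even(18)
= is_odd(17)
= is_even(16)
= is_odd(15)
= is_even(14)
= is_odd(13)
= is_even(12)
= is_odd(11)
= is_even(10)
= is_odd(9)
= is_even(8)
= is_odd(7)
= is_even(6)
= is_odd(5)
= is_even(4)
= is_odd(3)
= is_even(2)
= is_odd(1)
= is_even(0)
n == 0: return True
= True


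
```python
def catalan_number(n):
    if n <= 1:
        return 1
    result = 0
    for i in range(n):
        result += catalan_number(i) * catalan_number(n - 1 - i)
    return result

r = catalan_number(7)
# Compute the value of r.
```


catalan_number(7)
= sum of catalan_number(i) * catalan_number(7-1-i) for i in 0..6
First compute sub-values bottom-up:
  catalan_number(0) = 1, catalan_number(1) = 1
  catalan_number(2) = 1*1 + 1*1 = 2
  catalan_number(3) = 1*2 + 1*1 + 2*1 = 5
  catalan_number(4) = 1*5 + 1*2 + 2*1 + 5*1 = 14
  catalan_number(5) = 1*14 + 1*5 + 2*2 + 5*1 + 14*1 = 42
  catalan_number(6) = 1*42 + 1*14 + 2*5 + 5*2 + 14*1 + 42*1 = 132
Now catalan_number(7):
  catalan_number(0)*catalan_number(6) = 1*132 = 132
  catalan_number(1)*catalan_number(5) = 1*42 = 42
  catalan_number(2)*catalan_number(4) = 2*14 = 28
  catalan_number(3)*catalan_number(3) = 5*5 = 25
  catalan_number(4)*catalan_number(2) = 14*2 = 28
  catalan_number(5)*catalan_number(1) = 42*1 = 42
  catalan_number(6)*catalan_number(0) = 132*1 = 132
= 132 + 42 + 28 + 25 + 28 + 42 + 132
= 429


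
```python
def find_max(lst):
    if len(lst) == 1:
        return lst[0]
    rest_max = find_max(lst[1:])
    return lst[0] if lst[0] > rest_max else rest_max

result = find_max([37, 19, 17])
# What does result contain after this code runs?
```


find_max([37, 19, 17])
= compare 37 with find_max([19, 17])
= compare 19 with find_max([17])
Base: find_max([17]) = 17
compare 19 with 17: max = 19
compare 37 with 19: max = 37
= 37


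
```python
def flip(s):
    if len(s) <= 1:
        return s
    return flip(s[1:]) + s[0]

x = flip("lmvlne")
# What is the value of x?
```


flip("lmvlne")
= flip("mvlne") + "l"
= flip("vlne") + "m" + "l"
= flip("lne") + "v" + "m" + "l"
= flip("ne") + "l" + "v" + "m" + "l"
= flip("e") + "n" + "l" + "v" + "m" + "l"
= "e" + "n" + "l" + "v" + "m" + "l"
= "enlvml"


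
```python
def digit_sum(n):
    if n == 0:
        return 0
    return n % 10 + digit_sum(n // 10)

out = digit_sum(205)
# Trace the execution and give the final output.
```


digit_sum(205)
= 5 + digit_sum(20)
= 5 + 0 + digit_sum(2)
= 5 + 0 + 2 + digit_sum(0)
= 5 + 0 + 2 + 0
= 7


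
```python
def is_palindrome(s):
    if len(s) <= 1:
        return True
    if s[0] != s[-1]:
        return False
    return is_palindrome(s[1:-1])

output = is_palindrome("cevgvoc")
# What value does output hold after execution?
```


is_palindrome("cevgvoc")
"cevgvoc": s[0]='c' == s[-1]='c' -> is_palindrome("evgvo")
"evgvo": s[0]='e' != s[-1]='o' -> False
= False


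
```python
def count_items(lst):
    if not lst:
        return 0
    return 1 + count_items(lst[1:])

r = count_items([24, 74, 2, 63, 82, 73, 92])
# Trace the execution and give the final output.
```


count_items([24, 74, 2, 63, 82, 73, 92])
= 1 + count_items([74, 2, 63, 82, 73, 92])
= 1 + 1 + count_items([2, 63, 82, 73, 92])
= 1 + 1 + 1 + count_items([63, 82, 73, 92])
= 1 + 1 + 1 + 1 + count_items([82, 73, 92])
= 1 + 1 + 1 + 1 + 1 + count_items([73, 92])
= 1 + 1 + 1 + 1 + 1 + 1 + count_items([92])
= 1 + 1 + 1 + 1 + 1 + 1 + 1 + count_items([])
= 1 + 1 + 1 + 1 + 1 + 1 + 1 + 0
= 7


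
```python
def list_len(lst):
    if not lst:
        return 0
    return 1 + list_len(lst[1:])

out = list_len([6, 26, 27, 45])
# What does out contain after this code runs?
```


list_len([6, 26, 27, 45])
= 1 + list_len([26, 27, 45])
= 1 + 1 + list_len([27, 45])
= 1 + 1 + 1 + list_len([45])
= 1 + 1 + 1 + 1 + list_len([])
= 1 + 1 + 1 + 1 + 0
= 4


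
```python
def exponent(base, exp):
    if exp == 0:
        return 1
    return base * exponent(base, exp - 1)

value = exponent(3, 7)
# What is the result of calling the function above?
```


exponent(3, 7)
= 3 * exponent(3, 6)
= 3 * 3 * exponent(3, 5)
= 3 * 3 * 3 * exponent(3, 4)
= 3 * 3 * 3 * 3 * exponent(3, 3)
= 3 * 3 * 3 * 3 * 3 * exponent(3, 2)
= 3 * 3 * 3 * 3 * 3 * 3 * exponent(3, 1)
= 3 * 3 * 3 * 3 * 3 * 3 * 3 * exponent(3, 0)
= 3 * 3 * 3 * 3 * 3 * 3 * 3 * 1
= 2187


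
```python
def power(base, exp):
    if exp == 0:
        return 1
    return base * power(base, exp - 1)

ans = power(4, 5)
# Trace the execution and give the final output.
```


power(4, 5)
= 4 * power(4, 4)
= 4 * 4 * power(4, 3)
= 4 * 4 * 4 * power(4, 2)
= 4 * 4 * 4 * 4 * power(4, 1)
= 4 * 4 * 4 * 4 * 4 * power(4, 0)
= 4 * 4 * 4 * 4 * 4 * 1
= 1024


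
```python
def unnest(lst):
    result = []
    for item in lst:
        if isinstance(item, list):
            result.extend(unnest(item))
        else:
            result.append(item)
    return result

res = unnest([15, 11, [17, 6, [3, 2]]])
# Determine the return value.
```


unnest([15, 11, [17, 6, [3, 2]]])
Processing each element:
  15 is not a list -> append 15
  11 is not a list -> append 11
  [17, 6, [3, 2]] is a list -> unnest recursively -> [17, 6, 3, 2]
= [15, 11, 17, 6, 3, 2]


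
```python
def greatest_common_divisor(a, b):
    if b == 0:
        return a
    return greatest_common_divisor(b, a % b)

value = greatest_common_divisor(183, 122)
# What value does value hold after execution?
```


greatest_common_divisor(183, 122)
= greatest_common_divisor(122, 183 % 122) = greatest_common_divisor(122, 61)
= greatest_common_divisor(61, 122 % 61) = greatest_common_divisor(61, 0)
b == 0, return a = 61


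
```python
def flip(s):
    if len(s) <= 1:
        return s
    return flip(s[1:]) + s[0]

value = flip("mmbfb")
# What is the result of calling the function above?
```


flip("mmbfb")
= flip("mbfb") + "m"
= flip("bfb") + "m" + "m"
= flip("fb") + "b" + "m" + "m"
= flip("b") + "f" + "b" + "m" + "m"
= "b" + "f" + "b" + "m" + "m"
= "bfbmm"


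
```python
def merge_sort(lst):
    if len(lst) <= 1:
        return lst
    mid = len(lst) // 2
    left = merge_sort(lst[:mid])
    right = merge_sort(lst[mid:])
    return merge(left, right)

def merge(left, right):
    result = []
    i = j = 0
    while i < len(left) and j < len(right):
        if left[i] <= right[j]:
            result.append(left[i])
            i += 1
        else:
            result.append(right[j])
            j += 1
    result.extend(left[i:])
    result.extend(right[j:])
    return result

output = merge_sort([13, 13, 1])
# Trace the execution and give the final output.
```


merge_sort([13, 13, 1])
Split into [13] and [13, 1]
Left sorted: [13]
Right sorted: [1, 13]
Merge [13] and [1, 13]
= [1, 13, 13]


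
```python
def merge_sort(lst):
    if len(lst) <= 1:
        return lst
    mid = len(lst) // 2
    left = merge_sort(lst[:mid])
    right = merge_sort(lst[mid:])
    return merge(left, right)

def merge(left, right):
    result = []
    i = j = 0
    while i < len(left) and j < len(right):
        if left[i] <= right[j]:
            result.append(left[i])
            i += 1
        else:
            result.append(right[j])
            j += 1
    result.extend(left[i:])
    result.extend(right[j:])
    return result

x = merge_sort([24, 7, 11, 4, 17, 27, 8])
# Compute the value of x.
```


merge_sort([24, 7, 11, 4, 17, 27, 8])
Split into [24, 7, 11] and [4, 17, 27, 8]
Left sorted: [7, 11, 24]
Right sorted: [4, 8, 17, 27]
Merge [7, 11, 24] and [4, 8, 17, 27]
= [4, 7, 8, 11, 17, 24, 27]


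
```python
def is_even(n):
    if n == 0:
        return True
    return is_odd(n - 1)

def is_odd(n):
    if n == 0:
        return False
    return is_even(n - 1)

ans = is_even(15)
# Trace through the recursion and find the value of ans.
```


is_even(15)
= is_odd(14)
= is_even(13)
= is_odd(12)
= is_even(11)
= is_odd(10)
= is_even(9)
= is_odd(8)
= is_even(7)
= is_odd(6)
= is_even(5)
= is_odd(4)
= is_even(3)
= is_odd(2)
= is_even(1)
= is_odd(0)
n == 0: return False
= False


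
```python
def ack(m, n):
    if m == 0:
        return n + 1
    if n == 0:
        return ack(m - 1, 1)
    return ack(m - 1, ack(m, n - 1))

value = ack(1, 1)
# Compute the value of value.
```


ack(1, 1)
= ack(0, ack(1, 0))
First compute ack(1, 0) = 2
= ack(0, 2)
= 3


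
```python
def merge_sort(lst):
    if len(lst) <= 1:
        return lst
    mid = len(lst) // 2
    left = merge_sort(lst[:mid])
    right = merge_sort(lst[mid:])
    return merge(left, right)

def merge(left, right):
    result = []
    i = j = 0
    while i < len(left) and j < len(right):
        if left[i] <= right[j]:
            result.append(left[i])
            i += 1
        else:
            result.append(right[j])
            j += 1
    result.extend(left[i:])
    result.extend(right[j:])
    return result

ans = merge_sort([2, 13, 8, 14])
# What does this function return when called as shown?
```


merge_sort([2, 13, 8, 14])
Split into [2, 13] and [8, 14]
Left sorted: [2, 13]
Right sorted: [8, 14]
Merge [2, 13] and [8, 14]
= [2, 8, 13, 14]


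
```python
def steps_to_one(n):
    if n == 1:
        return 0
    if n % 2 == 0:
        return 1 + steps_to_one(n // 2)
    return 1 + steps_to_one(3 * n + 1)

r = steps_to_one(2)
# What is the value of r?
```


steps_to_one(2)
2 is even -> steps_to_one(1)
Reached 1 after 1 steps
= 1


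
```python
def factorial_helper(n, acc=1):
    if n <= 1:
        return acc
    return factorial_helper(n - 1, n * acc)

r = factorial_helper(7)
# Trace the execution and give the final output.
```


factorial_helper(7, 1)
= factorial_helper(6, 7 * 1) = factorial_helper(6, 7)
= factorial_helper(5, 6 * 7) = factorial_helper(5, 42)
= factorial_helper(4, 5 * 42) = factorial_helper(4, 210)
= factorial_helper(3, 4 * 210) = factorial_helper(3, 840)
= factorial_helper(2, 3 * 840) = factorial_helper(2, 2520)
= factorial_helper(1, 2 * 2520) = factorial_helper(1, 5040)
n <= 1, return acc = 5040


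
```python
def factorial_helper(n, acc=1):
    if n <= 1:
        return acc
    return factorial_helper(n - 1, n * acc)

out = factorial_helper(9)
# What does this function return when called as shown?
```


factorial_helper(9, 1)
= factorial_helper(8, 9 * 1) = factorial_helper(8, 9)
= factorial_helper(7, 8 * 9) = factorial_helper(7, 72)
= factorial_helper(6, 7 * 72) = factorial_helper(6, 504)
= factorial_helper(5, 6 * 504) = factorial_helper(5, 3024)
= factorial_helper(4, 5 * 3024) = factorial_helper(4, 15120)
= factorial_helper(3, 4 * 15120) = factorial_helper(3, 60480)
= factorial_helper(2, 3 * 60480) = factorial_helper(2, 181440)
= factorial_helper(1, 2 * 181440) = factorial_helper(1, 362880)
n <= 1, return acc = 362880


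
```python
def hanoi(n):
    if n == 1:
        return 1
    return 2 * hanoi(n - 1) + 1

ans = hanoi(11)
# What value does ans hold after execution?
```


hanoi(11)
= 2 * hanoi(10) + 1
= 2 * (2 * hanoi(9) + 1) + 1
= 2 * (2 * (2 * hanoi(8) + 1) + 1) + 1
= 2 * (2 * (2 * (2 * hanoi(7) + 1) + 1) + 1) + 1
= 2 * (2 * (2 * (2 * (2 * hanoi(6) + 1) + 1) + 1) + 1) + 1
= 2 * (2 * (2 * (2 * (2 * (2 * hanoi(5) + 1) + 1) + 1) + 1) + 1) + 1
= 2 * (2 * (2 * (2 * (2 * (2 * (2 * hanoi(4) + 1) + 1) + 1) + 1) + 1) + 1) + 1
= 2 * (2 * (2 * (2 * (2 * (2 * (2 * (2 * hanoi(3) + 1) + 1) + 1) + 1) + 1) + 1) + 1) + 1
= 2 * (2 * (2 * (2 * (2 * (2 * (2 * (2 * (2 * hanoi(2) + 1) + 1) + 1) + 1) + 1) + 1) + 1) + 1) + 1
= 2 * (2 * (2 * (2 * (2 * (2 * (2 * (2 * (2 * (2 * hanoi(1) + 1) + 1) + 1) + 1) + 1) + 1) + 1) + 1) + 1) + 1
Now compute bottom-up:
hanoi(1) = 1
hanoi(2) = 2 * 1 + 1 = 3
hanoi(3) = 2 * 3 + 1 = 7
hanoi(4) = 2 * 7 + 1 = 15
hanoi(5) = 2 * 15 + 1 = 31
hanoi(6) = 2 * 31 + 1 = 63
hanoi(7) = 2 * 63 + 1 = 127
hanoi(8) = 2 * 127 + 1 = 255
hanoi(9) = 2 * 255 + 1 = 511
hanoi(10) = 2 * 511 + 1 = 1023
hanoi(11) = 2 * 1023 + 1 = 2047
= 2047


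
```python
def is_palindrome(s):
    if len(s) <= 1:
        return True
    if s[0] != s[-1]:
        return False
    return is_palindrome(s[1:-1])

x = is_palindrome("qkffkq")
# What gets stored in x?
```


is_palindrome("qkffkq")
"qkffkq": s[0]='q' == s[-1]='q' -> is_palindrome("kffk")
"kffk": s[0]='k' == s[-1]='k' -> is_palindrome("ff")
"ff": s[0]='f' == s[-1]='f' -> is_palindrome("")
"": len <= 1 -> True
= True


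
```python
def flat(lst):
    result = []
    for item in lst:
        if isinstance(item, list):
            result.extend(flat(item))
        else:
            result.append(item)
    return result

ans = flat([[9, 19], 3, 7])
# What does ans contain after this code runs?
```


flat([[9, 19], 3, 7])
Processing each element:
  [9, 19] is a list -> flat recursively -> [9, 19]
  3 is not a list -> append 3
  7 is not a list -> append 7
= [9, 19, 3, 7]


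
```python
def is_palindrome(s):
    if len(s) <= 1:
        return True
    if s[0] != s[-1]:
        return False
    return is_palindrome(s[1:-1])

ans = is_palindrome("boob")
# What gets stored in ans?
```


is_palindrome("boob")
"boob": s[0]='b' == s[-1]='b' -> is_palindrome("oo")
"oo": s[0]='o' == s[-1]='o' -> is_palindrome("")
"": len <= 1 -> True
= True


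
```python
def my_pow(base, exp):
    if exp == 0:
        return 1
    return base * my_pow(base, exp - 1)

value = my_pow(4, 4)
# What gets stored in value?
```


my_pow(4, 4)
= 4 * my_pow(4, 3)
= 4 * 4 * my_pow(4, 2)
= 4 * 4 * 4 * my_pow(4, 1)
= 4 * 4 * 4 * 4 * my_pow(4, 0)
= 4 * 4 * 4 * 4 * 1
= 256


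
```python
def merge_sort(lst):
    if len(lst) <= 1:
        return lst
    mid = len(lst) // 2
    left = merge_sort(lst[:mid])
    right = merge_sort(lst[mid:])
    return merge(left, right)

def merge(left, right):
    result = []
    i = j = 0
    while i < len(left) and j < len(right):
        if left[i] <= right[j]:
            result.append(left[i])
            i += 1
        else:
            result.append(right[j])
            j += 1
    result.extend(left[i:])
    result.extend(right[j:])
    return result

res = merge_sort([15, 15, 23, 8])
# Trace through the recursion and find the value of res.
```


merge_sort([15, 15, 23, 8])
Split into [15, 15] and [23, 8]
Left sorted: [15, 15]
Right sorted: [8, 23]
Merge [15, 15] and [8, 23]
= [8, 15, 15, 23]


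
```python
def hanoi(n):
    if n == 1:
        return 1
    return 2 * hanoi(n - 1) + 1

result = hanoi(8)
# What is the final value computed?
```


hanoi(8)
= 2 * hanoi(7) + 1
= 2 * (2 * hanoi(6) + 1) + 1
= 2 * (2 * (2 * hanoi(5) + 1) + 1) + 1
= 2 * (2 * (2 * (2 * hanoi(4) + 1) + 1) + 1) + 1
= 2 * (2 * (2 * (2 * (2 * hanoi(3) + 1) + 1) + 1) + 1) + 1
= 2 * (2 * (2 * (2 * (2 * (2 * hanoi(2) + 1) + 1) + 1) + 1) + 1) + 1
= 2 * (2 * (2 * (2 * (2 * (2 * (2 * hanoi(1) + 1) + 1) + 1) + 1) + 1) + 1) + 1
Now compute bottom-up:
hanoi(1) = 1
hanoi(2) = 2 * 1 + 1 = 3
hanoi(3) = 2 * 3 + 1 = 7
hanoi(4) = 2 * 7 + 1 = 15
hanoi(5) = 2 * 15 + 1 = 31
hanoi(6) = 2 * 31 + 1 = 63
hanoi(7) = 2 * 63 + 1 = 127
hanoi(8) = 2 * 127 + 1 = 255
= 255


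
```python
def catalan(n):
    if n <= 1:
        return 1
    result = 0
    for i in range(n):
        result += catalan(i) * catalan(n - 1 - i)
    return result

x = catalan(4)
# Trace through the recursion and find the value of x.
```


catalan(4)
= sum of catalan(i) * catalan(4-1-i) for i in 0..3
First compute sub-values bottom-up:
  catalan(0) = 1, catalan(1) = 1
  catalan(2) = 1*1 + 1*1 = 2
  catalan(3) = 1*2 + 1*1 + 2*1 = 5
Now catalan(4):
  catalan(0)*catalan(3) = 1*5 = 5
  catalan(1)*catalan(2) = 1*2 = 2
  catalan(2)*catalan(1) = 2*1 = 2
  catalan(3)*catalan(0) = 5*1 = 5
= 5 + 2 + 2 + 5
= 14


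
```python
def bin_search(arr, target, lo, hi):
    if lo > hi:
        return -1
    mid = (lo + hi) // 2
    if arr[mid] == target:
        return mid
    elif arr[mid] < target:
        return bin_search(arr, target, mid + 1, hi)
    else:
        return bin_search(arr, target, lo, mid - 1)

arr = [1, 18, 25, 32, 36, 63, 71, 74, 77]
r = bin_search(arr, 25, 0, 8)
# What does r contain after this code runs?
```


bin_search(arr, 25, 0, 8)
lo=0, hi=8, mid=4, arr[mid]=36
36 > 25, search left half
lo=0, hi=3, mid=1, arr[mid]=18
18 < 25, search right half
lo=2, hi=3, mid=2, arr[mid]=25
arr[2] == 25, found at index 2
= 2


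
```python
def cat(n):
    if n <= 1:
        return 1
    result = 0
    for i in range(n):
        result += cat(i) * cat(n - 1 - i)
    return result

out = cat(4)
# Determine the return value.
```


cat(4)
= sum of cat(i) * cat(4-1-i) for i in 0..3
First compute sub-values bottom-up:
  cat(0) = 1, cat(1) = 1
  cat(2) = 1*1 + 1*1 = 2
  cat(3) = 1*2 + 1*1 + 2*1 = 5
Now cat(4):
  cat(0)*cat(3) = 1*5 = 5
  cat(1)*cat(2) = 1*2 = 2
  cat(2)*cat(1) = 2*1 = 2
  cat(3)*cat(0) = 5*1 = 5
= 5 + 2 + 2 + 5
= 14


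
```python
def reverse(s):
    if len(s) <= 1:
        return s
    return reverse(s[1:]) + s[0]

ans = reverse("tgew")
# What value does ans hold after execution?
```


reverse("tgew")
= reverse("gew") + "t"
= reverse("ew") + "g" + "t"
= reverse("w") + "e" + "g" + "t"
= "w" + "e" + "g" + "t"
= "wegt"


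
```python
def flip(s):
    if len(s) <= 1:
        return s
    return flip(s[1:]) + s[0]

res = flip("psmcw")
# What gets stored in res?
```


flip("psmcw")
= flip("smcw") + "p"
= flip("mcw") + "s" + "p"
= flip("cw") + "m" + "s" + "p"
= flip("w") + "c" + "m" + "s" + "p"
= "w" + "c" + "m" + "s" + "p"
= "wcmsp"


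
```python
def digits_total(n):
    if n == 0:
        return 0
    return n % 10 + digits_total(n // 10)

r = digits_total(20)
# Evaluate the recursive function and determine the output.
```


digits_total(20)
= 0 + digits_total(2)
= 0 + 2 + digits_total(0)
= 0 + 2 + 0
= 2


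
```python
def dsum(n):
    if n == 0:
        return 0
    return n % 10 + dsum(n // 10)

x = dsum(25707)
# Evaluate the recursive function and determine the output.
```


dsum(25707)
= 7 + dsum(2570)
= 7 + 0 + dsum(257)
= 7 + 0 + 7 + dsum(25)
= 7 + 0 + 7 + 5 + dsum(2)
= 7 + 0 + 7 + 5 + 2 + dsum(0)
= 7 + 0 + 7 + 5 + 2 + 0
= 21


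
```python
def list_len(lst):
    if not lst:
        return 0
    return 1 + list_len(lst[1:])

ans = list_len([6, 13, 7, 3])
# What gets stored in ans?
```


list_len([6, 13, 7, 3])
= 1 + list_len([13, 7, 3])
= 1 + 1 + list_len([7, 3])
= 1 + 1 + 1 + list_len([3])
= 1 + 1 + 1 + 1 + list_len([])
= 1 + 1 + 1 + 1 + 0
= 4


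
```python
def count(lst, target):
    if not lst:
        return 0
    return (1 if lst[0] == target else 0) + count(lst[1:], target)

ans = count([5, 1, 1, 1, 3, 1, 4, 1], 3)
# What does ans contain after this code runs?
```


count([5, 1, 1, 1, 3, 1, 4, 1], 3)
lst[0]=5 != 3: 0 + count([1, 1, 1, 3, 1, 4, 1], 3)
lst[0]=1 != 3: 0 + count([1, 1, 3, 1, 4, 1], 3)
lst[0]=1 != 3: 0 + count([1, 3, 1, 4, 1], 3)
lst[0]=1 != 3: 0 + count([3, 1, 4, 1], 3)
lst[0]=3 == 3: 1 + count([1, 4, 1], 3)
lst[0]=1 != 3: 0 + count([4, 1], 3)
lst[0]=4 != 3: 0 + count([1], 3)
lst[0]=1 != 3: 0 + count([], 3)
= 1


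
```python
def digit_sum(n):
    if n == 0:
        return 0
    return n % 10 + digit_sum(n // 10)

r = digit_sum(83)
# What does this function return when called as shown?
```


digit_sum(83)
= 3 + digit_sum(8)
= 3 + 8 + digit_sum(0)
= 3 + 8 + 0
= 11


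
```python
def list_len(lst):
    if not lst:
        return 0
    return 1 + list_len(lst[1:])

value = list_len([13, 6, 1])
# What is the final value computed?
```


list_len([13, 6, 1])
= 1 + list_len([6, 1])
= 1 + 1 + list_len([1])
= 1 + 1 + 1 + list_len([])
= 1 + 1 + 1 + 0
= 3


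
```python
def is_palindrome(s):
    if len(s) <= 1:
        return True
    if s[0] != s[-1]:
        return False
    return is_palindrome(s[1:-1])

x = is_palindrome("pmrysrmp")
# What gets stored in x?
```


is_palindrome("pmrysrmp")
"pmrysrmp": s[0]='p' == s[-1]='p' -> is_palindrome("mrysrm")
"mrysrm": s[0]='m' == s[-1]='m' -> is_palindrome("rysr")
"rysr": s[0]='r' == s[-1]='r' -> is_palindrome("ys")
"ys": s[0]='y' != s[-1]='s' -> False
= False


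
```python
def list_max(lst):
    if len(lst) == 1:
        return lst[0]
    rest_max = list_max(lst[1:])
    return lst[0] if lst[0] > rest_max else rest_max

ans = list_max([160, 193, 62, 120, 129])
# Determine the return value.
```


list_max([160, 193, 62, 120, 129])
= compare 160 with list_max([193, 62, 120, 129])
= compare 193 with list_max([62, 120, 129])
= compare 62 with list_max([120, 129])
= compare 120 with list_max([129])
Base: list_max([129]) = 129
compare 120 with 129: max = 129
compare 62 with 129: max = 129
compare 193 with 129: max = 193
compare 160 with 193: max = 193
= 193


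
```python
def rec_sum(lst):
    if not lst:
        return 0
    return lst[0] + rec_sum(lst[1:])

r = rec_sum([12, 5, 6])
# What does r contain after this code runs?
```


rec_sum([12, 5, 6])
= 12 + rec_sum([5, 6])
= 12 + 5 + rec_sum([6])
= 12 + 5 + 6 + rec_sum([])
= 12 + 5 + 6 + 0
= 23


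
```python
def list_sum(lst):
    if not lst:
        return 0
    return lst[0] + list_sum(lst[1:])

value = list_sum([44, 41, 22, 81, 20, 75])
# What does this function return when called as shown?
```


list_sum([44, 41, 22, 81, 20, 75])
= 44 + list_sum([41, 22, 81, 20, 75])
= 44 + 41 + list_sum([22, 81, 20, 75])
= 44 + 41 + 22 + list_sum([81, 20, 75])
= 44 + 41 + 22 + 81 + list_sum([20, 75])
= 44 + 41 + 22 + 81 + 20 + list_sum([75])
= 44 + 41 + 22 + 81 + 20 + 75 + list_sum([])
= 44 + 41 + 22 + 81 + 20 + 75 + 0
= 283


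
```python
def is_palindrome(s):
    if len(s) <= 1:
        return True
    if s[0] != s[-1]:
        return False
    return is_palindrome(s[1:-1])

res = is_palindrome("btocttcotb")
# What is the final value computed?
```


is_palindrome("btocttcotb")
"btocttcotb": s[0]='b' == s[-1]='b' -> is_palindrome("tocttcot")
"tocttcot": s[0]='t' == s[-1]='t' -> is_palindrome("octtco")
"octtco": s[0]='o' == s[-1]='o' -> is_palindrome("cttc")
"cttc": s[0]='c' == s[-1]='c' -> is_palindrome("tt")
"tt": s[0]='t' == s[-1]='t' -> is_palindrome("")
"": len <= 1 -> True
= True


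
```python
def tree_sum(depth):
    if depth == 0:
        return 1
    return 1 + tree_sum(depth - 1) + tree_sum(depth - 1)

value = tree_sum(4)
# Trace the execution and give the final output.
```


tree_sum(4)
= 1 + tree_sum(3) + tree_sum(3)
= 1 + 2 * tree_sum(3)
tree_sum(k) = 2^(k+1) - 1
tree_sum(0) = 1
tree_sum(1) = 3
tree_sum(2) = 7
tree_sum(3) = 15
tree_sum(4) = 31
tree_sum(4) = 2^5 - 1 = 31


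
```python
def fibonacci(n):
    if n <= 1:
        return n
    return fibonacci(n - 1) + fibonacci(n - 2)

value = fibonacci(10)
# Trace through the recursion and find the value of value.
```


fibonacci(10)
= fibonacci(9) + fibonacci(8)
= (fibonacci(8) + fibonacci(7)) + fibonacci(8)
Computing bottom-up: fibonacci(0)=0, fibonacci(1)=1, fibonacci(2)=1, fibonacci(3)=2, fibonacci(4)=3, fibonacci(5)=5, fibonacci(6)=8, fibonacci(7)=13, fibonacci(8)=21, fibonacci(9)=34, fibonacci(10)=55
= 55


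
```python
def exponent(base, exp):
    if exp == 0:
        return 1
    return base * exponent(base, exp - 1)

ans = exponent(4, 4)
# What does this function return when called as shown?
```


exponent(4, 4)
= 4 * exponent(4, 3)
= 4 * 4 * exponent(4, 2)
= 4 * 4 * 4 * exponent(4, 1)
= 4 * 4 * 4 * 4 * exponent(4, 0)
= 4 * 4 * 4 * 4 * 1
= 256


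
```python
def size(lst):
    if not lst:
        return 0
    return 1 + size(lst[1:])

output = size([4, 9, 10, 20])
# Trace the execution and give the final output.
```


size([4, 9, 10, 20])
= 1 + size([9, 10, 20])
= 1 + 1 + size([10, 20])
= 1 + 1 + 1 + size([20])
= 1 + 1 + 1 + 1 + size([])
= 1 + 1 + 1 + 1 + 0
= 4


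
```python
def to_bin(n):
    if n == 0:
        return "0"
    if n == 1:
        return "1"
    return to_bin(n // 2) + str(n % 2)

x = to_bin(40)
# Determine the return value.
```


to_bin(40)
= to_bin(20) + "0"
= to_bin(10) + "0" + "0"
= to_bin(5) + "0" + "0" + "0"
= to_bin(2) + "1" + "0" + "0" + "0"
= to_bin(1) + "0" + "1" + "0" + "0" + "0"
= "1" + "0" + "1" + "0" + "0" + "0"
= "101000"


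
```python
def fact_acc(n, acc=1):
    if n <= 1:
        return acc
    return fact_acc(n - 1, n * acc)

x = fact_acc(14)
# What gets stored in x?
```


fact_acc(14, 1)
= fact_acc(13, 14 * 1) = fact_acc(13, 14)
= fact_acc(12, 13 * 14) = fact_acc(12, 182)
= fact_acc(11, 12 * 182) = fact_acc(11, 2184)
= fact_acc(10, 11 * 2184) = fact_acc(10, 24024)
= fact_acc(9, 10 * 24024) = fact_acc(9, 240240)
= fact_acc(8, 9 * 240240) = fact_acc(8, 2162160)
= fact_acc(7, 8 * 2162160) = fact_acc(7, 17297280)
= fact_acc(6, 7 * 17297280) = fact_acc(6, 121080960)
= fact_acc(5, 6 * 121080960) = fact_acc(5, 726485760)
= fact_acc(4, 5 * 726485760) = fact_acc(4, 3632428800)
= fact_acc(3, 4 * 3632428800) = fact_acc(3, 14529715200)
= fact_acc(2, 3 * 14529715200) = fact_acc(2, 43589145600)
= fact_acc(1, 2 * 43589145600) = fact_acc(1, 87178291200)
n <= 1, return acc = 87178291200


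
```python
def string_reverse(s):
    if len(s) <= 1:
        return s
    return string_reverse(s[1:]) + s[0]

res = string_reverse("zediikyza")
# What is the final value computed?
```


string_reverse("zediikyza")
= string_reverse("ediikyza") + "z"
= string_reverse("diikyza") + "e" + "z"
= string_reverse("iikyza") + "d" + "e" + "z"
= string_reverse("ikyza") + "i" + "d" + "e" + "z"
= string_reverse("kyza") + "i" + "i" + "d" + "e" + "z"
= string_reverse("yza") + "k" + "i" + "i" + "d" + "e" + "z"
= string_reverse("za") + "y" + "k" + "i" + "i" + "d" + "e" + "z"
= string_reverse("a") + "z" + "y" + "k" + "i" + "i" + "d" + "e" + "z"
= "a" + "z" + "y" + "k" + "i" + "i" + "d" + "e" + "z"
= "azykiidez"


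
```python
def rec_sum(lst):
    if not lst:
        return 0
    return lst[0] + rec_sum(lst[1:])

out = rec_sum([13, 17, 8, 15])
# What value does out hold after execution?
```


rec_sum([13, 17, 8, 15])
= 13 + rec_sum([17, 8, 15])
= 13 + 17 + rec_sum([8, 15])
= 13 + 17 + 8 + rec_sum([15])
= 13 + 17 + 8 + 15 + rec_sum([])
= 13 + 17 + 8 + 15 + 0
= 53


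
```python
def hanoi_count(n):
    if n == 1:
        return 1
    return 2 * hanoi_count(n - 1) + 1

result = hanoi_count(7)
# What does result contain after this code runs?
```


hanoi_count(7)
= 2 * hanoi_count(6) + 1
= 2 * (2 * hanoi_count(5) + 1) + 1
= 2 * (2 * (2 * hanoi_count(4) + 1) + 1) + 1
= 2 * (2 * (2 * (2 * hanoi_count(3) + 1) + 1) + 1) + 1
= 2 * (2 * (2 * (2 * (2 * hanoi_count(2) + 1) + 1) + 1) + 1) + 1
= 2 * (2 * (2 * (2 * (2 * (2 * hanoi_count(1) + 1) + 1) + 1) + 1) + 1) + 1
Now compute bottom-up:
hanoi_count(1) = 1
hanoi_count(2) = 2 * 1 + 1 = 3
hanoi_count(3) = 2 * 3 + 1 = 7
hanoi_count(4) = 2 * 7 + 1 = 15
hanoi_count(5) = 2 * 15 + 1 = 31
hanoi_count(6) = 2 * 31 + 1 = 63
hanoi_count(7) = 2 * 63 + 1 = 127
= 127


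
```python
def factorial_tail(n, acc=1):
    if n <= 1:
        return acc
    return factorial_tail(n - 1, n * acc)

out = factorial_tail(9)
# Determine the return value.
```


factorial_tail(9, 1)
= factorial_tail(8, 9 * 1) = factorial_tail(8, 9)
= factorial_tail(7, 8 * 9) = factorial_tail(7, 72)
= factorial_tail(6, 7 * 72) = factorial_tail(6, 504)
= factorial_tail(5, 6 * 504) = factorial_tail(5, 3024)
= factorial_tail(4, 5 * 3024) = factorial_tail(4, 15120)
= factorial_tail(3, 4 * 15120) = factorial_tail(3, 60480)
= factorial_tail(2, 3 * 60480) = factorial_tail(2, 181440)
= factorial_tail(1, 2 * 181440) = factorial_tail(1, 362880)
n <= 1, return acc = 362880


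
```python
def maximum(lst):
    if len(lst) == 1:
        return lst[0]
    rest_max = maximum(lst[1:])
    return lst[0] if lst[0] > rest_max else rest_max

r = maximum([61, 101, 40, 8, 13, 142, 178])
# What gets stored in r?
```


maximum([61, 101, 40, 8, 13, 142, 178])
= compare 61 with maximum([101, 40, 8, 13, 142, 178])
= compare 101 with maximum([40, 8, 13, 142, 178])
= compare 40 with maximum([8, 13, 142, 178])
= compare 8 with maximum([13, 142, 178])
= compare 13 with maximum([142, 178])
= compare 142 with maximum([178])
Base: maximum([178]) = 178
compare 142 with 178: max = 178
compare 13 with 178: max = 178
compare 8 with 178: max = 178
compare 40 with 178: max = 178
compare 101 with 178: max = 178
compare 61 with 178: max = 178
= 178


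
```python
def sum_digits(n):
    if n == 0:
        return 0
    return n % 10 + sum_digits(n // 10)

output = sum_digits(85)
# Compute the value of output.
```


sum_digits(85)
= 5 + sum_digits(8)
= 5 + 8 + sum_digits(0)
= 5 + 8 + 0
= 13


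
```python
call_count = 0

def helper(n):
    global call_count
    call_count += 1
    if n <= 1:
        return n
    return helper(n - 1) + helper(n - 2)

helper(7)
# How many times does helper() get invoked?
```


helper(7) calls helper(6) and helper(5); each non-base call branches into two more.
Let C(k) = total number of calls made by helper(k), including the call to helper(k) itself.
Base cases: C(0) = 1, C(1) = 1
Recurrence: C(k) = 1 + C(k-1) + C(k-2)
  C(2) = 1 + C(1) + C(0) = 1 + 1 + 1 = 3
  C(3) = 1 + C(2) + C(1) = 1 + 3 + 1 = 5
  C(4) = 1 + C(3) + C(2) = 1 + 5 + 3 = 9
  C(5) = 1 + C(4) + C(3) = 1 + 9 + 5 = 15
  C(6) = 1 + C(5) + C(4) = 1 + 15 + 9 = 25
  C(7) = 1 + C(6) + C(5) = 1 + 25 + 15 = 41
Total calls = C(7) = 41


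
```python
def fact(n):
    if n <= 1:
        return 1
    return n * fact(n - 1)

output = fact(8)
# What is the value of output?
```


fact(8)
= 8 * fact(7)
= 8 * 7 * fact(6)
= 8 * 7 * 6 * fact(5)
= 8 * 7 * 6 * 5 * fact(4)
= 8 * 7 * 6 * 5 * 4 * fact(3)
= 8 * 7 * 6 * 5 * 4 * 3 * fact(2)
= 8 * 7 * 6 * 5 * 4 * 3 * 2 * fact(1)
= 8 * 7 * 6 * 5 * 4 * 3 * 2 * 1
= 40320


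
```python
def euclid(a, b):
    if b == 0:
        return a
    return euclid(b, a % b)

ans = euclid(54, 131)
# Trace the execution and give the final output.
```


euclid(54, 131)
= euclid(131, 54 % 131) = euclid(131, 54)
= euclid(54, 131 % 54) = euclid(54, 23)
= euclid(23, 54 % 23) = euclid(23, 8)
= euclid(8, 23 % 8) = euclid(8, 7)
= euclid(7, 8 % 7) = euclid(7, 1)
= euclid(1, 7 % 1) = euclid(1, 0)
b == 0, return a = 1


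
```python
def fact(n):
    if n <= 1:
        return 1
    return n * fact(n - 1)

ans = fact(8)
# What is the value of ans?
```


fact(8)
= 8 * fact(7)
= 8 * 7 * fact(6)
= 8 * 7 * 6 * fact(5)
= 8 * 7 * 6 * 5 * fact(4)
= 8 * 7 * 6 * 5 * 4 * fact(3)
= 8 * 7 * 6 * 5 * 4 * 3 * fact(2)
= 8 * 7 * 6 * 5 * 4 * 3 * 2 * fact(1)
= 8 * 7 * 6 * 5 * 4 * 3 * 2 * 1
= 40320


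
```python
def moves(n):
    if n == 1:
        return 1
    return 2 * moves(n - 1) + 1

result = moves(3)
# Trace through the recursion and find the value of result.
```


moves(3)
= 2 * moves(2) + 1
= 2 * (2 * moves(1) + 1) + 1
Now compute bottom-up:
moves(1) = 1
moves(2) = 2 * 1 + 1 = 3
moves(3) = 2 * 3 + 1 = 7
= 7


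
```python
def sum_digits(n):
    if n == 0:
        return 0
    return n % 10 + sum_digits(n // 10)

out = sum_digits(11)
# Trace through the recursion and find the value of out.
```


sum_digits(11)
= 1 + sum_digits(1)
= 1 + 1 + sum_digits(0)
= 1 + 1 + 0
= 2


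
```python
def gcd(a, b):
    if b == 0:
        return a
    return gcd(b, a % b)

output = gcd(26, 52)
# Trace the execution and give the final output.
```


gcd(26, 52)
= gcd(52, 26 % 52) = gcd(52, 26)
= gcd(26, 52 % 26) = gcd(26, 0)
b == 0, return a = 26


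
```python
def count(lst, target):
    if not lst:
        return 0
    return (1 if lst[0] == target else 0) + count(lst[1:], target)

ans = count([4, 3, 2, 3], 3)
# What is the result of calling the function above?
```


count([4, 3, 2, 3], 3)
lst[0]=4 != 3: 0 + count([3, 2, 3], 3)
lst[0]=3 == 3: 1 + count([2, 3], 3)
lst[0]=2 != 3: 0 + count([3], 3)
lst[0]=3 == 3: 1 + count([], 3)
= 2


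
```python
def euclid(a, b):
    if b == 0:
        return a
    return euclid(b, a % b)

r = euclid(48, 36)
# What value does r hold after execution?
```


euclid(48, 36)
= euclid(36, 48 % 36) = euclid(36, 12)
= euclid(12, 36 % 12) = euclid(12, 0)
b == 0, return a = 12


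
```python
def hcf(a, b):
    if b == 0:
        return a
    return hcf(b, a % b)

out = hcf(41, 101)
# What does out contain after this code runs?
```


hcf(41, 101)
= hcf(101, 41 % 101) = hcf(101, 41)
= hcf(41, 101 % 41) = hcf(41, 19)
= hcf(19, 41 % 19) = hcf(19, 3)
= hcf(3, 19 % 3) = hcf(3, 1)
= hcf(1, 3 % 1) = hcf(1, 0)
b == 0, return a = 1


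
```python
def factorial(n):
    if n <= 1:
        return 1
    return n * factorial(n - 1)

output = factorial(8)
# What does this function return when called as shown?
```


factorial(8)
= 8 * factorial(7)
= 8 * 7 * factorial(6)
= 8 * 7 * 6 * factorial(5)
= 8 * 7 * 6 * 5 * factorial(4)
= 8 * 7 * 6 * 5 * 4 * factorial(3)
= 8 * 7 * 6 * 5 * 4 * 3 * factorial(2)
= 8 * 7 * 6 * 5 * 4 * 3 * 2 * factorial(1)
= 8 * 7 * 6 * 5 * 4 * 3 * 2 * 1
= 40320


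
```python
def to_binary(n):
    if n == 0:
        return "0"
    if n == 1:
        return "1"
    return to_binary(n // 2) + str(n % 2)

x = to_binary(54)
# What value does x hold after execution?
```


to_binary(54)
= to_binary(27) + "0"
= to_binary(13) + "1" + "0"
= to_binary(6) + "1" + "1" + "0"
= to_binary(3) + "0" + "1" + "1" + "0"
= to_binary(1) + "1" + "0" + "1" + "1" + "0"
= "1" + "1" + "0" + "1" + "1" + "0"
= "110110"


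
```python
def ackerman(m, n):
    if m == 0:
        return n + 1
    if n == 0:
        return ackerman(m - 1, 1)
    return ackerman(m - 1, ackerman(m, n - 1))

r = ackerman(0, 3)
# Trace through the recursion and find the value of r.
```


ackerman(0, 3)
m == 0: return 3 + 1 = 4
= 4


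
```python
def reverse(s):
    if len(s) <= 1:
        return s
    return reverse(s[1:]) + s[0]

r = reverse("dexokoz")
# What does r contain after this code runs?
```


reverse("dexokoz")
= reverse("exokoz") + "d"
= reverse("xokoz") + "e" + "d"
= reverse("okoz") + "x" + "e" + "d"
= reverse("koz") + "o" + "x" + "e" + "d"
= reverse("oz") + "k" + "o" + "x" + "e" + "d"
= reverse("z") + "o" + "k" + "o" + "x" + "e" + "d"
= "z" + "o" + "k" + "o" + "x" + "e" + "d"
= "zokoxed"


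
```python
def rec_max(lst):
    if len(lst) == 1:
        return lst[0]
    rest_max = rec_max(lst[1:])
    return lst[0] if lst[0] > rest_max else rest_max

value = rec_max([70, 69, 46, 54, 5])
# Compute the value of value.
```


rec_max([70, 69, 46, 54, 5])
= compare 70 with rec_max([69, 46, 54, 5])
= compare 69 with rec_max([46, 54, 5])
= compare 46 with rec_max([54, 5])
= compare 54 with rec_max([5])
Base: rec_max([5]) = 5
compare 54 with 5: max = 54
compare 46 with 54: max = 54
compare 69 with 54: max = 69
compare 70 with 69: max = 70
= 70


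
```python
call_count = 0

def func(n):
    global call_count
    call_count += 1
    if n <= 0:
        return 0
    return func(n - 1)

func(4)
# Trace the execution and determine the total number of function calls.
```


func(4) calls func(3) calls ... calls func(0)
Total calls: 4 + 1 (for base case) = 5


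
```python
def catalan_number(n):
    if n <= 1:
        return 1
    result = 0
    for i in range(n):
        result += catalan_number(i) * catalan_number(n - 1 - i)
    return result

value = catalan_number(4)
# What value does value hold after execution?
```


catalan_number(4)
= sum of catalan_number(i) * catalan_number(4-1-i) for i in 0..3
First compute sub-values bottom-up:
  catalan_number(0) = 1, catalan_number(1) = 1
  catalan_number(2) = 1*1 + 1*1 = 2
  catalan_number(3) = 1*2 + 1*1 + 2*1 = 5
Now catalan_number(4):
  catalan_number(0)*catalan_number(3) = 1*5 = 5
  catalan_number(1)*catalan_number(2) = 1*2 = 2
  catalan_number(2)*catalan_number(1) = 2*1 = 2
  catalan_number(3)*catalan_number(0) = 5*1 = 5
= 5 + 2 + 2 + 5
= 14


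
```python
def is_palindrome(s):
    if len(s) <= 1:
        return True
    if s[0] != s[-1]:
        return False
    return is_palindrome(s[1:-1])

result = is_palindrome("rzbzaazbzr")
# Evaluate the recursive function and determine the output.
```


is_palindrome("rzbzaazbzr")
"rzbzaazbzr": s[0]='r' == s[-1]='r' -> is_palindrome("zbzaazbz")
"zbzaazbz": s[0]='z' == s[-1]='z' -> is_palindrome("bzaazb")
"bzaazb": s[0]='b' == s[-1]='b' -> is_palindrome("zaaz")
"zaaz": s[0]='z' == s[-1]='z' -> is_palindrome("aa")
"aa": s[0]='a' == s[-1]='a' -> is_palindrome("")
"": len <= 1 -> True
= True


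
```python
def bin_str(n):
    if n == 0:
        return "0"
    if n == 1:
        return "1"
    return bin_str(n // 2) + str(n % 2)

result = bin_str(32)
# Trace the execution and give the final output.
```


bin_str(32)
= bin_str(16) + "0"
= bin_str(8) + "0" + "0"
= bin_str(4) + "0" + "0" + "0"
= bin_str(2) + "0" + "0" + "0" + "0"
= bin_str(1) + "0" + "0" + "0" + "0" + "0"
= "1" + "0" + "0" + "0" + "0" + "0"
= "100000"


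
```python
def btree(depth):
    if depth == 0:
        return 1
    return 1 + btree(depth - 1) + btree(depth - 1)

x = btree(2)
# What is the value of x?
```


btree(2)
= 1 + btree(1) + btree(1)
= 1 + 2 * btree(1)
btree(k) = 2^(k+1) - 1
btree(0) = 1
btree(1) = 3
btree(2) = 7
btree(2) = 2^3 - 1 = 7


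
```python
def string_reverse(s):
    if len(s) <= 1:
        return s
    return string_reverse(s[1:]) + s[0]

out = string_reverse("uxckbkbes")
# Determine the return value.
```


string_reverse("uxckbkbes")
= string_reverse("xckbkbes") + "u"
= string_reverse("ckbkbes") + "x" + "u"
= string_reverse("kbkbes") + "c" + "x" + "u"
= string_reverse("bkbes") + "k" + "c" + "x" + "u"
= string_reverse("kbes") + "b" + "k" + "c" + "x" + "u"
= string_reverse("bes") + "k" + "b" + "k" + "c" + "x" + "u"
= string_reverse("es") + "b" + "k" + "b" + "k" + "c" + "x" + "u"
= string_reverse("s") + "e" + "b" + "k" + "b" + "k" + "c" + "x" + "u"
= "s" + "e" + "b" + "k" + "b" + "k" + "c" + "x" + "u"
= "sebkbkcxu"


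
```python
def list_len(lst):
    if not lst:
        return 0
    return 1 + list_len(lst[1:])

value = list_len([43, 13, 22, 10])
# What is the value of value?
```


list_len([43, 13, 22, 10])
= 1 + list_len([13, 22, 10])
= 1 + 1 + list_len([22, 10])
= 1 + 1 + 1 + list_len([10])
= 1 + 1 + 1 + 1 + list_len([])
= 1 + 1 + 1 + 1 + 0
= 4


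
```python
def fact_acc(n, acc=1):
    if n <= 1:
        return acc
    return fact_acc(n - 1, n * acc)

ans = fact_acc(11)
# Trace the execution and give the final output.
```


fact_acc(11, 1)
= fact_acc(10, 11 * 1) = fact_acc(10, 11)
= fact_acc(9, 10 * 11) = fact_acc(9, 110)
= fact_acc(8, 9 * 110) = fact_acc(8, 990)
= fact_acc(7, 8 * 990) = fact_acc(7, 7920)
= fact_acc(6, 7 * 7920) = fact_acc(6, 55440)
= fact_acc(5, 6 * 55440) = fact_acc(5, 332640)
= fact_acc(4, 5 * 332640) = fact_acc(4, 1663200)
= fact_acc(3, 4 * 1663200) = fact_acc(3, 6652800)
= fact_acc(2, 3 * 6652800) = fact_acc(2, 19958400)
= fact_acc(1, 2 * 19958400) = fact_acc(1, 39916800)
n <= 1, return acc = 39916800


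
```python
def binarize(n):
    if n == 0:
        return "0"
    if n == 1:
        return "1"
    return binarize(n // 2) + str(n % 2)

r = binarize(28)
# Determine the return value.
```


binarize(28)
= binarize(14) + "0"
= binarize(7) + "0" + "0"
= binarize(3) + "1" + "0" + "0"
= binarize(1) + "1" + "1" + "0" + "0"
= "1" + "1" + "1" + "0" + "0"
= "11100"


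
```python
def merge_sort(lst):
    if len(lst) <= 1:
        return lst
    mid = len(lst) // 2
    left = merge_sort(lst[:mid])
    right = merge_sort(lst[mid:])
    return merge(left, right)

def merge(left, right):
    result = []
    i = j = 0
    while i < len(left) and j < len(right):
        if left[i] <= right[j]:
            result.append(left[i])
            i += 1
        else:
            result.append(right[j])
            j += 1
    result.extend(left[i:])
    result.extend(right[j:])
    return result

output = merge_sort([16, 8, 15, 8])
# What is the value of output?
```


merge_sort([16, 8, 15, 8])
Split into [16, 8] and [15, 8]
Left sorted: [8, 16]
Right sorted: [8, 15]
Merge [8, 16] and [8, 15]
= [8, 8, 15, 16]


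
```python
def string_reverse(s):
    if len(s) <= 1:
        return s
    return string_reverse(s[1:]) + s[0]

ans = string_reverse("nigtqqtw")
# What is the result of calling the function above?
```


string_reverse("nigtqqtw")
= string_reverse("igtqqtw") + "n"
= string_reverse("gtqqtw") + "i" + "n"
= string_reverse("tqqtw") + "g" + "i" + "n"
= string_reverse("qqtw") + "t" + "g" + "i" + "n"
= string_reverse("qtw") + "q" + "t" + "g" + "i" + "n"
= string_reverse("tw") + "q" + "q" + "t" + "g" + "i" + "n"
= string_reverse("w") + "t" + "q" + "q" + "t" + "g" + "i" + "n"
= "w" + "t" + "q" + "q" + "t" + "g" + "i" + "n"
= "wtqqtgin"
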